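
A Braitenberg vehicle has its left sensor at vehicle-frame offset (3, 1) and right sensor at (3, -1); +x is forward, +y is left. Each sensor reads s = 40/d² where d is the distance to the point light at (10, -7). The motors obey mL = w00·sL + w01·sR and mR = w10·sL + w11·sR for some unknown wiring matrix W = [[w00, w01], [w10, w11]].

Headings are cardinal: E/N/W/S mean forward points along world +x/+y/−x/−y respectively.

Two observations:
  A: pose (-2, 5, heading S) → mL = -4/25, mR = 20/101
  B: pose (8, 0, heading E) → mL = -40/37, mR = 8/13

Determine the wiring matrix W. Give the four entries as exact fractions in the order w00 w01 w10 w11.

obs A: pose=(-2,5,S) → sL=20/101, sR=4/25, mL=-4/25, mR=20/101
obs B: pose=(8,0,E) → sL=8/13, sR=40/37, mL=-40/37, mR=8/13
sensor matrix S = [[20/101, 4/25], [8/13, 40/37]]; det S = 140416/1214525
solve [mL_A; mL_B] = S·[w00; w01] and [mR_A; mR_B] = S·[w10; w11]:
  w00 = 0, w01 = -1, w10 = 1, w11 = 0

0 -1 1 0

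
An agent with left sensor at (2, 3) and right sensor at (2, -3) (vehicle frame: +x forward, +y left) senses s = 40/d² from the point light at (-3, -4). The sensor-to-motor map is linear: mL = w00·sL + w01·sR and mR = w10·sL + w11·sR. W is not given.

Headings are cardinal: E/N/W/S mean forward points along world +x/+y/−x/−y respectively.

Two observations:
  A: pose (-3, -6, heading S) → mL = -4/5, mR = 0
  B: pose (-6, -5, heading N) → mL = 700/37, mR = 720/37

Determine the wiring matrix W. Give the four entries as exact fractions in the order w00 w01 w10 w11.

obs A: pose=(-3,-6,S) → sL=8/5, sR=8/5, mL=-4/5, mR=0
obs B: pose=(-6,-5,N) → sL=40/37, sR=40, mL=700/37, mR=720/37
sensor matrix S = [[8/5, 8/5], [40/37, 40]]; det S = 2304/37
solve [mL_A; mL_B] = S·[w00; w01] and [mR_A; mR_B] = S·[w10; w11]:
  w00 = -1, w01 = 1/2, w10 = -1/2, w11 = 1/2

-1 1/2 -1/2 1/2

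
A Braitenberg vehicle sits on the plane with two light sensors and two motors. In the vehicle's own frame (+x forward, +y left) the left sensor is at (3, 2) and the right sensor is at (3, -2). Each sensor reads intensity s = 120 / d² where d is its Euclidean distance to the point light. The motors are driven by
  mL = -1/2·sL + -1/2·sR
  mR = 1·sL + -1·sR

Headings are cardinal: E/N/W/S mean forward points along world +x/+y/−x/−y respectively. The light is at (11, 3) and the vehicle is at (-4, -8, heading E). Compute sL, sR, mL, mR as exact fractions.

left sensor world pos  = (-1, -6); dL² = 225
right sensor world pos = (-1, -10); dR² = 313
sL = 120/225 = 8/15
sR = 120/313 = 120/313
mL = -1/2·sL + -1/2·sR = -2152/4695
mR = 1·sL + -1·sR = 704/4695

8/15 120/313 -2152/4695 704/4695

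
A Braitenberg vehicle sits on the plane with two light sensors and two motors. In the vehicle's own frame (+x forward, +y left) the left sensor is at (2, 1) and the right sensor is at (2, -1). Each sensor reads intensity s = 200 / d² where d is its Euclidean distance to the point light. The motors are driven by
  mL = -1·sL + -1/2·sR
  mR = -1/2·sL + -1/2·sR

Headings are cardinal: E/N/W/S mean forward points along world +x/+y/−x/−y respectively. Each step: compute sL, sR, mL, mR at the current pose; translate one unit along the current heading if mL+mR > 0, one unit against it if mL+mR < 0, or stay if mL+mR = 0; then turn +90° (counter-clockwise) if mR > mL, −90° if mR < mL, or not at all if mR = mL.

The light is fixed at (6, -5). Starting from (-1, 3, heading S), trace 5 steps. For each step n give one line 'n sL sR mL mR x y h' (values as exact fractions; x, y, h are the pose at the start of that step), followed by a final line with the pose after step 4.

n=0: pose=(-1,3,S); sL=25/9, sR=2; mL=-34/9, mR=-43/18; mL+mR=-37/6 → advance -1; mR−mL=25/18 → turn +1·90°
n=1: pose=(-1,4,E); sL=8/5, sR=200/89; mL=-1212/445, mR=-856/445; mL+mR=-2068/445 → advance -1; mR−mL=4/5 → turn +1·90°
n=2: pose=(-2,4,N); sL=100/101, sR=20/17; mL=-2710/1717, mR=-1860/1717; mL+mR=-4570/1717 → advance -1; mR−mL=50/101 → turn +1·90°
n=3: pose=(-2,3,W); sL=200/149, sR=200/181; mL=-51100/26969, mR=-33000/26969; mL+mR=-84100/26969 → advance -1; mR−mL=100/149 → turn +1·90°
n=4: pose=(-1,3,S); sL=25/9, sR=2; mL=-34/9, mR=-43/18; mL+mR=-37/6 → advance -1; mR−mL=25/18 → turn +1·90°

0 25/9 2 -34/9 -43/18 -1 3 S
1 8/5 200/89 -1212/445 -856/445 -1 4 E
2 100/101 20/17 -2710/1717 -1860/1717 -2 4 N
3 200/149 200/181 -51100/26969 -33000/26969 -2 3 W
4 25/9 2 -34/9 -43/18 -1 3 S
final -1 4 E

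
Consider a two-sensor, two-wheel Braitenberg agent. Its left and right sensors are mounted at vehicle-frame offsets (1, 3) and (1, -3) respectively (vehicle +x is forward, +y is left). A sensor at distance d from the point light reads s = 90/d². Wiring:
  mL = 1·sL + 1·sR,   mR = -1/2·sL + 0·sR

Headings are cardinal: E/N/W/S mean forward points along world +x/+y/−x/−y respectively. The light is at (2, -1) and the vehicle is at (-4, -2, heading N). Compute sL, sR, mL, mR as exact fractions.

10/9 10 100/9 -5/9

left sensor world pos  = (-7, -1); dL² = 81
right sensor world pos = (-1, -1); dR² = 9
sL = 90/81 = 10/9
sR = 90/9 = 10
mL = 1·sL + 1·sR = 100/9
mR = -1/2·sL + 0·sR = -5/9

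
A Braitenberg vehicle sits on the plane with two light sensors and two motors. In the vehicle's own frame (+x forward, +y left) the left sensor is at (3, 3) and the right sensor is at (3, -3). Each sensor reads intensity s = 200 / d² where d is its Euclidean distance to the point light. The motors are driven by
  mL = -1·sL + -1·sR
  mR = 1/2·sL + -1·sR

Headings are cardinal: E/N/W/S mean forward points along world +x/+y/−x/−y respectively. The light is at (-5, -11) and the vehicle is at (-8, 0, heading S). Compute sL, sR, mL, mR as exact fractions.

left sensor world pos  = (-5, -3); dL² = 64
right sensor world pos = (-11, -3); dR² = 100
sL = 200/64 = 25/8
sR = 200/100 = 2
mL = -1·sL + -1·sR = -41/8
mR = 1/2·sL + -1·sR = -7/16

25/8 2 -41/8 -7/16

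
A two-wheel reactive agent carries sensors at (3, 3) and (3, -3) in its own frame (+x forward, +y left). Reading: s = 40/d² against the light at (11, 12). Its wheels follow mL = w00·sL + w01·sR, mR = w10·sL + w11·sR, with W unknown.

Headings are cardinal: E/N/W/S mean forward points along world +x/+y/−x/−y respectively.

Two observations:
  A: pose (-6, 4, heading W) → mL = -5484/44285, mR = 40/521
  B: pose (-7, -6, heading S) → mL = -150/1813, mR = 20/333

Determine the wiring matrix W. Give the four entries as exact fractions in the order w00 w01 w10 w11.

-1 -1/2 1 0

obs A: pose=(-6,4,W) → sL=40/521, sR=8/85, mL=-5484/44285, mR=40/521
obs B: pose=(-7,-6,S) → sL=20/333, sR=20/441, mL=-150/1813, mR=20/333
sensor matrix S = [[40/521, 8/85], [20/333, 20/441]]; det S = -104576/48173223
solve [mL_A; mL_B] = S·[w00; w01] and [mR_A; mR_B] = S·[w10; w11]:
  w00 = -1, w01 = -1/2, w10 = 1, w11 = 0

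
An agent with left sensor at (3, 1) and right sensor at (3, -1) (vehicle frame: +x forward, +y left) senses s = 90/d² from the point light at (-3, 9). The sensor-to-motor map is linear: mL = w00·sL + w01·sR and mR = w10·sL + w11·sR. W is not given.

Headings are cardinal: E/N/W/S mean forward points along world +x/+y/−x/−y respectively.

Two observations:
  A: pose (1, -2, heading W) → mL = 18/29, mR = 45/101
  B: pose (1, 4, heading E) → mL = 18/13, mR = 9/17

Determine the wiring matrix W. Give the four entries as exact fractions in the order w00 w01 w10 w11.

1 0 0 1/2

obs A: pose=(1,-2,W) → sL=18/29, sR=90/101, mL=18/29, mR=45/101
obs B: pose=(1,4,E) → sL=18/13, sR=18/17, mL=18/13, mR=9/17
sensor matrix S = [[18/29, 90/101], [18/13, 18/17]]; det S = -373248/647309
solve [mL_A; mL_B] = S·[w00; w01] and [mR_A; mR_B] = S·[w10; w11]:
  w00 = 1, w01 = 0, w10 = 0, w11 = 1/2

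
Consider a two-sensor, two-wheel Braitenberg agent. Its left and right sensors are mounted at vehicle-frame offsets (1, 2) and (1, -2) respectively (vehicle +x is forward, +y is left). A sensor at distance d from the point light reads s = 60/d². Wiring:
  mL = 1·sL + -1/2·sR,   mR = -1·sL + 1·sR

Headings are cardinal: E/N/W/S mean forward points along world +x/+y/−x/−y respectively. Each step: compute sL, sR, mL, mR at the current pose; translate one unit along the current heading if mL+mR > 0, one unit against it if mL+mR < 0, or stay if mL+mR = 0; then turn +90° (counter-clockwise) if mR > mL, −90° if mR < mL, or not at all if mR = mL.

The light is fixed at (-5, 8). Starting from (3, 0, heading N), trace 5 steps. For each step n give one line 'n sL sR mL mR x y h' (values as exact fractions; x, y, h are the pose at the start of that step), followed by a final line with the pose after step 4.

0 12/17 60/149 1278/2533 -768/2533 3 0 N
1 30/53 10/27 545/1431 -280/1431 3 1 E
2 12/37 60/113 246/4181 864/4181 4 1 S
3 15/34 3/10 99/340 -12/85 4 0 E
4 4/15 12/29 26/435 64/435 5 0 S
final 5 -1 E

n=0: pose=(3,0,N); sL=12/17, sR=60/149; mL=1278/2533, mR=-768/2533; mL+mR=30/149 → advance +1; mR−mL=-2046/2533 → turn -1·90°
n=1: pose=(3,1,E); sL=30/53, sR=10/27; mL=545/1431, mR=-280/1431; mL+mR=5/27 → advance +1; mR−mL=-275/477 → turn -1·90°
n=2: pose=(4,1,S); sL=12/37, sR=60/113; mL=246/4181, mR=864/4181; mL+mR=30/113 → advance +1; mR−mL=618/4181 → turn +1·90°
n=3: pose=(4,0,E); sL=15/34, sR=3/10; mL=99/340, mR=-12/85; mL+mR=3/20 → advance +1; mR−mL=-147/340 → turn -1·90°
n=4: pose=(5,0,S); sL=4/15, sR=12/29; mL=26/435, mR=64/435; mL+mR=6/29 → advance +1; mR−mL=38/435 → turn +1·90°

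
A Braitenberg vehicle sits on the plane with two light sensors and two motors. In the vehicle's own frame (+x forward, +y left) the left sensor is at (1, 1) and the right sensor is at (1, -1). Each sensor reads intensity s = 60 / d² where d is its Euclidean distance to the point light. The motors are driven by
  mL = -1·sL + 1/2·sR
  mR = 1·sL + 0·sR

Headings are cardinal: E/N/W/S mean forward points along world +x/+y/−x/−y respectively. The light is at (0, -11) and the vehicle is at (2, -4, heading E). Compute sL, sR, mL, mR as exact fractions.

60/73 4/3 -34/219 60/73

left sensor world pos  = (3, -3); dL² = 73
right sensor world pos = (3, -5); dR² = 45
sL = 60/73 = 60/73
sR = 60/45 = 4/3
mL = -1·sL + 1/2·sR = -34/219
mR = 1·sL + 0·sR = 60/73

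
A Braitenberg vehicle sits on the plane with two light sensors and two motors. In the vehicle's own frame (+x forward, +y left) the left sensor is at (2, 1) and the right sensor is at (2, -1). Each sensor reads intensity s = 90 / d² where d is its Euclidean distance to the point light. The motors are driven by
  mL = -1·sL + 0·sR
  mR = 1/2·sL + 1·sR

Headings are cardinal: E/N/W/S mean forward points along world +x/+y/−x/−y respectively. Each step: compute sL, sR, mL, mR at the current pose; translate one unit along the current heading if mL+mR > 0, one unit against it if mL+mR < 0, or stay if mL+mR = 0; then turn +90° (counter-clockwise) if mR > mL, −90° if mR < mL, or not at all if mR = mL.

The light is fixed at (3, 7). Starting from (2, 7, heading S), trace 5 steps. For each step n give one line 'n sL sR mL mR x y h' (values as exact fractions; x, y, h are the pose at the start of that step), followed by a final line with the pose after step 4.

n=0: pose=(2,7,S); sL=45/2, sR=45/4; mL=-45/2, mR=45/2; mL+mR=0 → advance +0; mR−mL=45 → turn +1·90°
n=1: pose=(2,7,E); sL=45, sR=45; mL=-45, mR=135/2; mL+mR=45/2 → advance +1; mR−mL=225/2 → turn +1·90°
n=2: pose=(3,7,N); sL=18, sR=18; mL=-18, mR=27; mL+mR=9 → advance +1; mR−mL=45 → turn +1·90°
n=3: pose=(3,8,W); sL=45/2, sR=45/4; mL=-45/2, mR=45/2; mL+mR=0 → advance +0; mR−mL=45 → turn +1·90°
n=4: pose=(3,8,S); sL=45, sR=45; mL=-45, mR=135/2; mL+mR=45/2 → advance +1; mR−mL=225/2 → turn +1·90°

0 45/2 45/4 -45/2 45/2 2 7 S
1 45 45 -45 135/2 2 7 E
2 18 18 -18 27 3 7 N
3 45/2 45/4 -45/2 45/2 3 8 W
4 45 45 -45 135/2 3 8 S
final 3 7 E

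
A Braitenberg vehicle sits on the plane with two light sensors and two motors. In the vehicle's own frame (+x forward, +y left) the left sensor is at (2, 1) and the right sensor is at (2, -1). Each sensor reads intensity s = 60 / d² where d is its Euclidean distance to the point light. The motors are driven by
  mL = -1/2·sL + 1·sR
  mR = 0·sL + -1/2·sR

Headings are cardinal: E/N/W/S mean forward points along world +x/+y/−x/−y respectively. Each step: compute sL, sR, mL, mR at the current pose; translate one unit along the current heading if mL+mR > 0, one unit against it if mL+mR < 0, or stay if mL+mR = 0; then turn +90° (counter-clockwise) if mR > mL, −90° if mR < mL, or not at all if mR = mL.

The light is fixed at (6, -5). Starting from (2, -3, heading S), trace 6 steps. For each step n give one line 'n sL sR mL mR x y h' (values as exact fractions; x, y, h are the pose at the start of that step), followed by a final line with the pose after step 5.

0 20/3 12/5 -14/15 -6/5 2 -3 S
1 3/2 15/13 21/52 -15/26 2 -2 W
2 60/41 60/29 1590/1189 -30/29 3 -2 N
3 30/13 6 63/13 -3 3 -1 E
4 12 60/13 -18/13 -30/13 4 -1 S
5 15/8 15/13 45/208 -15/26 4 0 W
final 5 0 N

n=0: pose=(2,-3,S); sL=20/3, sR=12/5; mL=-14/15, mR=-6/5; mL+mR=-32/15 → advance -1; mR−mL=-4/15 → turn -1·90°
n=1: pose=(2,-2,W); sL=3/2, sR=15/13; mL=21/52, mR=-15/26; mL+mR=-9/52 → advance -1; mR−mL=-51/52 → turn -1·90°
n=2: pose=(3,-2,N); sL=60/41, sR=60/29; mL=1590/1189, mR=-30/29; mL+mR=360/1189 → advance +1; mR−mL=-2820/1189 → turn -1·90°
n=3: pose=(3,-1,E); sL=30/13, sR=6; mL=63/13, mR=-3; mL+mR=24/13 → advance +1; mR−mL=-102/13 → turn -1·90°
n=4: pose=(4,-1,S); sL=12, sR=60/13; mL=-18/13, mR=-30/13; mL+mR=-48/13 → advance -1; mR−mL=-12/13 → turn -1·90°
n=5: pose=(4,0,W); sL=15/8, sR=15/13; mL=45/208, mR=-15/26; mL+mR=-75/208 → advance -1; mR−mL=-165/208 → turn -1·90°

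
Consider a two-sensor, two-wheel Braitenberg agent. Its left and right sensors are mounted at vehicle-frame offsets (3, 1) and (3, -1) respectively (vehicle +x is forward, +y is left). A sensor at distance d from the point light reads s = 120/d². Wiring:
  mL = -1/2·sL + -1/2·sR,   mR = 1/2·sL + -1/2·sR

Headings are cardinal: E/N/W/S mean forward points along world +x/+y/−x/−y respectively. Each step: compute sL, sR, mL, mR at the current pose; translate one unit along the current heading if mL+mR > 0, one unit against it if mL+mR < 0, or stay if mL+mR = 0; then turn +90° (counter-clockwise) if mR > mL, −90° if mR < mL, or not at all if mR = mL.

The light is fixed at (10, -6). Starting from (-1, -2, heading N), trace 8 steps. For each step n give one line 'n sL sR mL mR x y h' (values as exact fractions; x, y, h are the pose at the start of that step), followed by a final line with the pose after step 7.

n=0: pose=(-1,-2,N); sL=120/193, sR=120/149; mL=-20520/28757, mR=-2640/28757; mL+mR=-120/149 → advance -1; mR−mL=120/193 → turn +1·90°
n=1: pose=(-1,-3,W); sL=3/5, sR=30/53; mL=-309/530, mR=9/530; mL+mR=-30/53 → advance -1; mR−mL=3/5 → turn +1·90°
n=2: pose=(0,-3,S); sL=40/27, sR=120/121; mL=-4040/3267, mR=800/3267; mL+mR=-120/121 → advance -1; mR−mL=40/27 → turn +1·90°
n=3: pose=(0,-2,E); sL=60/37, sR=60/29; mL=-1980/1073, mR=-240/1073; mL+mR=-60/29 → advance -1; mR−mL=60/37 → turn +1·90°
n=4: pose=(-1,-2,N); sL=120/193, sR=120/149; mL=-20520/28757, mR=-2640/28757; mL+mR=-120/149 → advance -1; mR−mL=120/193 → turn +1·90°
n=5: pose=(-1,-3,W); sL=3/5, sR=30/53; mL=-309/530, mR=9/530; mL+mR=-30/53 → advance -1; mR−mL=3/5 → turn +1·90°
n=6: pose=(0,-3,S); sL=40/27, sR=120/121; mL=-4040/3267, mR=800/3267; mL+mR=-120/121 → advance -1; mR−mL=40/27 → turn +1·90°
n=7: pose=(0,-2,E); sL=60/37, sR=60/29; mL=-1980/1073, mR=-240/1073; mL+mR=-60/29 → advance -1; mR−mL=60/37 → turn +1·90°

0 120/193 120/149 -20520/28757 -2640/28757 -1 -2 N
1 3/5 30/53 -309/530 9/530 -1 -3 W
2 40/27 120/121 -4040/3267 800/3267 0 -3 S
3 60/37 60/29 -1980/1073 -240/1073 0 -2 E
4 120/193 120/149 -20520/28757 -2640/28757 -1 -2 N
5 3/5 30/53 -309/530 9/530 -1 -3 W
6 40/27 120/121 -4040/3267 800/3267 0 -3 S
7 60/37 60/29 -1980/1073 -240/1073 0 -2 E
final -1 -2 N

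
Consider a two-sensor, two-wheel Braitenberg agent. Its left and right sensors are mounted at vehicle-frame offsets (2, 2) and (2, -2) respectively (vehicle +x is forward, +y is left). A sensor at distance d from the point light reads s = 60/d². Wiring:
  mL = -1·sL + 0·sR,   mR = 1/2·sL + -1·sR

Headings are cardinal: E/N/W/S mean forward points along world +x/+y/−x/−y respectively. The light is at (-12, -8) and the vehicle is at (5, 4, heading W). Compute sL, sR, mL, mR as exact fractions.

left sensor world pos  = (3, 2); dL² = 325
right sensor world pos = (3, 6); dR² = 421
sL = 60/325 = 12/65
sR = 60/421 = 60/421
mL = -1·sL + 0·sR = -12/65
mR = 1/2·sL + -1·sR = -1374/27365

12/65 60/421 -12/65 -1374/27365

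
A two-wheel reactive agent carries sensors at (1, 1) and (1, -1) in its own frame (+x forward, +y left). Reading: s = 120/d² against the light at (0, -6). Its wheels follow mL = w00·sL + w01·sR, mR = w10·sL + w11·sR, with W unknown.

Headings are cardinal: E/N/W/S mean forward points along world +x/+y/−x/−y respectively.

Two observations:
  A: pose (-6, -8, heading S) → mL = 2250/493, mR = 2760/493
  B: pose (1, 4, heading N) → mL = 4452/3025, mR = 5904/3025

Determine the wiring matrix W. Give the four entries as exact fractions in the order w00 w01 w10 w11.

1 1/2 1 1

obs A: pose=(-6,-8,S) → sL=60/17, sR=60/29, mL=2250/493, mR=2760/493
obs B: pose=(1,4,N) → sL=120/121, sR=24/25, mL=4452/3025, mR=5904/3025
sensor matrix S = [[60/17, 60/29], [120/121, 24/25]]; det S = 398592/298265
solve [mL_A; mL_B] = S·[w00; w01] and [mR_A; mR_B] = S·[w10; w11]:
  w00 = 1, w01 = 1/2, w10 = 1, w11 = 1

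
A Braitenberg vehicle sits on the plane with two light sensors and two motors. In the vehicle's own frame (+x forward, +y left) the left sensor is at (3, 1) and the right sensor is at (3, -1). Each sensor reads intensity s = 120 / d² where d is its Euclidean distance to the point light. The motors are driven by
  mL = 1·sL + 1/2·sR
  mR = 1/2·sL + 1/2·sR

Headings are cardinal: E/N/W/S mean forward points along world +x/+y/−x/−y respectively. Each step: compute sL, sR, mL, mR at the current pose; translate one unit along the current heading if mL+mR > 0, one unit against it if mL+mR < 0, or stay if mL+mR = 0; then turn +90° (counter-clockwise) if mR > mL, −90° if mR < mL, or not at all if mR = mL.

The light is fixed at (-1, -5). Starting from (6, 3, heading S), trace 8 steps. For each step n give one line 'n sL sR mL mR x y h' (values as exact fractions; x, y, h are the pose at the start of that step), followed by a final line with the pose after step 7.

0 120/89 120/61 12660/5429 9000/5429 6 3 S
1 30/13 3/2 159/52 99/52 6 2 W
2 24/25 120/149 5076/3725 3288/3725 5 2 N
3 20/27 12/13 422/351 292/351 5 3 E
4 120/89 120/61 12660/5429 9000/5429 6 3 S
5 30/13 3/2 159/52 99/52 6 2 W
6 24/25 120/149 5076/3725 3288/3725 5 2 N
7 20/27 12/13 422/351 292/351 5 3 E
final 6 3 S

n=0: pose=(6,3,S); sL=120/89, sR=120/61; mL=12660/5429, mR=9000/5429; mL+mR=21660/5429 → advance +1; mR−mL=-60/89 → turn -1·90°
n=1: pose=(6,2,W); sL=30/13, sR=3/2; mL=159/52, mR=99/52; mL+mR=129/26 → advance +1; mR−mL=-15/13 → turn -1·90°
n=2: pose=(5,2,N); sL=24/25, sR=120/149; mL=5076/3725, mR=3288/3725; mL+mR=8364/3725 → advance +1; mR−mL=-12/25 → turn -1·90°
n=3: pose=(5,3,E); sL=20/27, sR=12/13; mL=422/351, mR=292/351; mL+mR=238/117 → advance +1; mR−mL=-10/27 → turn -1·90°
n=4: pose=(6,3,S); sL=120/89, sR=120/61; mL=12660/5429, mR=9000/5429; mL+mR=21660/5429 → advance +1; mR−mL=-60/89 → turn -1·90°
n=5: pose=(6,2,W); sL=30/13, sR=3/2; mL=159/52, mR=99/52; mL+mR=129/26 → advance +1; mR−mL=-15/13 → turn -1·90°
n=6: pose=(5,2,N); sL=24/25, sR=120/149; mL=5076/3725, mR=3288/3725; mL+mR=8364/3725 → advance +1; mR−mL=-12/25 → turn -1·90°
n=7: pose=(5,3,E); sL=20/27, sR=12/13; mL=422/351, mR=292/351; mL+mR=238/117 → advance +1; mR−mL=-10/27 → turn -1·90°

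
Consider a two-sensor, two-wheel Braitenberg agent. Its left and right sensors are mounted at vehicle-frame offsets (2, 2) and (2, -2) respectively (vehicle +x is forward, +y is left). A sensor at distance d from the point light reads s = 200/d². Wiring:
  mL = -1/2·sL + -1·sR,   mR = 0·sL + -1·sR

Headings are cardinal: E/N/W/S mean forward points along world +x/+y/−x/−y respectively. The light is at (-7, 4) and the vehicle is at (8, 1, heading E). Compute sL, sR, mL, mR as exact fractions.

20/29 100/157 -4470/4553 -100/157

left sensor world pos  = (10, 3); dL² = 290
right sensor world pos = (10, -1); dR² = 314
sL = 200/290 = 20/29
sR = 200/314 = 100/157
mL = -1/2·sL + -1·sR = -4470/4553
mR = 0·sL + -1·sR = -100/157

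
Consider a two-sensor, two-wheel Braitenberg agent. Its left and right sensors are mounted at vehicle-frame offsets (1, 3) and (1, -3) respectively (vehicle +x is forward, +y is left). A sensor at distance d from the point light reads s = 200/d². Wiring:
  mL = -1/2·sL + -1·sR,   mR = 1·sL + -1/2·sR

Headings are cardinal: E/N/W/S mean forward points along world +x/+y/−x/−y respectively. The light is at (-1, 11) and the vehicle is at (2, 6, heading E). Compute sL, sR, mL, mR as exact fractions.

10 5/2 -15/2 35/4

left sensor world pos  = (3, 9); dL² = 20
right sensor world pos = (3, 3); dR² = 80
sL = 200/20 = 10
sR = 200/80 = 5/2
mL = -1/2·sL + -1·sR = -15/2
mR = 1·sL + -1/2·sR = 35/4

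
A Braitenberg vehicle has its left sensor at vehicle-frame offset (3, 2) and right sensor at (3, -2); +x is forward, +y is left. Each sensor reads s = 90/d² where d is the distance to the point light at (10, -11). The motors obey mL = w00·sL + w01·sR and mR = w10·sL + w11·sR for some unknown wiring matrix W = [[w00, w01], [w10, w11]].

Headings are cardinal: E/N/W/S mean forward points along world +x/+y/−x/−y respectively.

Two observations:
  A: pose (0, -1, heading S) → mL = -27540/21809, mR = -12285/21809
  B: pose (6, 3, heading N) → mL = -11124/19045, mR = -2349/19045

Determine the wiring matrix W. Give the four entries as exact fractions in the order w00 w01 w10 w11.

obs A: pose=(0,-1,S) → sL=90/113, sR=90/193, mL=-27540/21809, mR=-12285/21809
obs B: pose=(6,3,N) → sL=18/65, sR=90/293, mL=-11124/19045, mR=-2349/19045
sensor matrix S = [[90/113, 90/193], [18/65, 90/293]]; det S = 9595584/83070481
solve [mL_A; mL_B] = S·[w00; w01] and [mR_A; mR_B] = S·[w10; w11]:
  w00 = -1, w01 = -1, w10 = -1, w11 = 1/2

-1 -1 -1 1/2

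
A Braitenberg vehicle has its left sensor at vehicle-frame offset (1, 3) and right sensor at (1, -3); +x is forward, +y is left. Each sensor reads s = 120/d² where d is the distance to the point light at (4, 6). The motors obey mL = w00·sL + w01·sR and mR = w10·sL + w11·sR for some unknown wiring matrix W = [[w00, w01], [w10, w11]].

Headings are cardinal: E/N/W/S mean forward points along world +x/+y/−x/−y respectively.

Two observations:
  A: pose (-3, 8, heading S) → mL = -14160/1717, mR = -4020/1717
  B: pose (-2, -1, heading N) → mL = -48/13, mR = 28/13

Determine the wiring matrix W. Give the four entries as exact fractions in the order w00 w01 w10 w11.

-1 -1 -1/2 1

obs A: pose=(-3,8,S) → sL=120/17, sR=120/101, mL=-14160/1717, mR=-4020/1717
obs B: pose=(-2,-1,N) → sL=40/39, sR=8/3, mL=-48/13, mR=28/13
sensor matrix S = [[120/17, 120/101], [40/39, 8/3]]; det S = 392960/22321
solve [mL_A; mL_B] = S·[w00; w01] and [mR_A; mR_B] = S·[w10; w11]:
  w00 = -1, w01 = -1, w10 = -1/2, w11 = 1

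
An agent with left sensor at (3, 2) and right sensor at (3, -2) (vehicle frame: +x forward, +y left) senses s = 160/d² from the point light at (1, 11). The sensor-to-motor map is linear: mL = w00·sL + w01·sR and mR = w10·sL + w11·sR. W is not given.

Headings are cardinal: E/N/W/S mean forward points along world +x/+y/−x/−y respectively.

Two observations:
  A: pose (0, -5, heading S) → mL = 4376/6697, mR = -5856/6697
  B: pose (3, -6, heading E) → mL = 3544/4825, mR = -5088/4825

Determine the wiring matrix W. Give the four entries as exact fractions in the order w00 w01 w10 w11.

1/2 1 -1 -1

obs A: pose=(0,-5,S) → sL=80/181, sR=16/37, mL=4376/6697, mR=-5856/6697
obs B: pose=(3,-6,E) → sL=16/25, sR=80/193, mL=3544/4825, mR=-5088/4825
sensor matrix S = [[80/181, 16/37], [16/25, 80/193]]; det S = -3022848/32313025
solve [mL_A; mL_B] = S·[w00; w01] and [mR_A; mR_B] = S·[w10; w11]:
  w00 = 1/2, w01 = 1, w10 = -1, w11 = -1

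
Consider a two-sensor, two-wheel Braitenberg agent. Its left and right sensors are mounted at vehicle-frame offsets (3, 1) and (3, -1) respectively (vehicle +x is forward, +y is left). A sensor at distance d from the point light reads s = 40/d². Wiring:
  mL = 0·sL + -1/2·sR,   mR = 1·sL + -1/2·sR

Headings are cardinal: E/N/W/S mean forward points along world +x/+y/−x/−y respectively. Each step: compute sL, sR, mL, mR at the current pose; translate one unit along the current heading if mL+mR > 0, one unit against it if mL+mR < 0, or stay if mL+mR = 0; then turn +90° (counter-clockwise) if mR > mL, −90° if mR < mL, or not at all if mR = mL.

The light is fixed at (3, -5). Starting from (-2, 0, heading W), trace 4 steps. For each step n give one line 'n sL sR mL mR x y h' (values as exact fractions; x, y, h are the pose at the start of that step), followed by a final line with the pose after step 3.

0 1/2 2/5 -1/5 3/10 -2 0 W
1 40/29 40/53 -20/53 1540/1537 -3 0 S
2 20/17 20/9 -10/9 10/153 -3 -1 E
3 40/113 8/17 -4/17 228/1921 -4 -1 N
final -4 -2 W

n=0: pose=(-2,0,W); sL=1/2, sR=2/5; mL=-1/5, mR=3/10; mL+mR=1/10 → advance +1; mR−mL=1/2 → turn +1·90°
n=1: pose=(-3,0,S); sL=40/29, sR=40/53; mL=-20/53, mR=1540/1537; mL+mR=960/1537 → advance +1; mR−mL=40/29 → turn +1·90°
n=2: pose=(-3,-1,E); sL=20/17, sR=20/9; mL=-10/9, mR=10/153; mL+mR=-160/153 → advance -1; mR−mL=20/17 → turn +1·90°
n=3: pose=(-4,-1,N); sL=40/113, sR=8/17; mL=-4/17, mR=228/1921; mL+mR=-224/1921 → advance -1; mR−mL=40/113 → turn +1·90°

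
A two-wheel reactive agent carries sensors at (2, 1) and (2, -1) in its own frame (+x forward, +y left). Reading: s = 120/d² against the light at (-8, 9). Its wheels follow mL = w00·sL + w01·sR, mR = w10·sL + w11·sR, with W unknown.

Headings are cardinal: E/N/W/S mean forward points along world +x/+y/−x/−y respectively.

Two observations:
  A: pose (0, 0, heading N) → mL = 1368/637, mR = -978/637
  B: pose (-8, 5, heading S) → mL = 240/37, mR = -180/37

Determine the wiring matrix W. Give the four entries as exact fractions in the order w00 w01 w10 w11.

1 1 -1/2 -1

obs A: pose=(0,0,N) → sL=60/49, sR=12/13, mL=1368/637, mR=-978/637
obs B: pose=(-8,5,S) → sL=120/37, sR=120/37, mL=240/37, mR=-180/37
sensor matrix S = [[60/49, 12/13], [120/37, 120/37]]; det S = 23040/23569
solve [mL_A; mL_B] = S·[w00; w01] and [mR_A; mR_B] = S·[w10; w11]:
  w00 = 1, w01 = 1, w10 = -1/2, w11 = -1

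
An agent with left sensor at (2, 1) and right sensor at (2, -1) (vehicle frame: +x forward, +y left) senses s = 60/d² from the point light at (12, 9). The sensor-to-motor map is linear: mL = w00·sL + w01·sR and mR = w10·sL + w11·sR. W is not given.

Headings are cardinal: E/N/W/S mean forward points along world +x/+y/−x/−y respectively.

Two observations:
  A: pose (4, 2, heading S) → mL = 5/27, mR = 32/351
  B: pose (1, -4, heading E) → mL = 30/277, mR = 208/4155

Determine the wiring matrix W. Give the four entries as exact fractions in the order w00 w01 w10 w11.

0 1/2 1 -1

obs A: pose=(4,2,S) → sL=6/13, sR=10/27, mL=5/27, mR=32/351
obs B: pose=(1,-4,E) → sL=4/15, sR=60/277, mL=30/277, mR=208/4155
sensor matrix S = [[6/13, 10/27], [4/15, 60/277]]; det S = 352/291681
solve [mL_A; mL_B] = S·[w00; w01] and [mR_A; mR_B] = S·[w10; w11]:
  w00 = 0, w01 = 1/2, w10 = 1, w11 = -1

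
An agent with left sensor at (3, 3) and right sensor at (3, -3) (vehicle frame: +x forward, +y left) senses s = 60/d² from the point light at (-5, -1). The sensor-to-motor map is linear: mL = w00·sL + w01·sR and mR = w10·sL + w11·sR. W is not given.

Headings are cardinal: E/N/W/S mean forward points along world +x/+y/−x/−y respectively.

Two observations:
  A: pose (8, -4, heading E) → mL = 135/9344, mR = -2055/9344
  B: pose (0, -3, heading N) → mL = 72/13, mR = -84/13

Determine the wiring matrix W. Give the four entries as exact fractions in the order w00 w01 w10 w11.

obs A: pose=(8,-4,E) → sL=15/64, sR=15/73, mL=135/9344, mR=-2055/9344
obs B: pose=(0,-3,N) → sL=12, sR=12/13, mL=72/13, mR=-84/13
sensor matrix S = [[15/64, 15/73], [12, 12/13]]; det S = -34155/15184
solve [mL_A; mL_B] = S·[w00; w01] and [mR_A; mR_B] = S·[w10; w11]:
  w00 = 1/2, w01 = -1/2, w10 = -1/2, w11 = -1/2

1/2 -1/2 -1/2 -1/2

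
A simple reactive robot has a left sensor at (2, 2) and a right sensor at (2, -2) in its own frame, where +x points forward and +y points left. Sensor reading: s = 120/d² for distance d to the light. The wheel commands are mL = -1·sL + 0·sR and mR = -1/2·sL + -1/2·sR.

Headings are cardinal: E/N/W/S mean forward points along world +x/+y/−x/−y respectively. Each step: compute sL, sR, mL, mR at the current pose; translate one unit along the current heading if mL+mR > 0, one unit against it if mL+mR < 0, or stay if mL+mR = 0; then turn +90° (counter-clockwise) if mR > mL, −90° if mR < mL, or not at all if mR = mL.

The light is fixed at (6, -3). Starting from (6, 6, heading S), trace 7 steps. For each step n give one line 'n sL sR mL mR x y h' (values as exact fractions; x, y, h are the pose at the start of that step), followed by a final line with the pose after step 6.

0 120/53 120/53 -120/53 -120/53 6 6 S
1 30/17 30/17 -30/17 -30/17 6 7 S
2 24/17 24/17 -24/17 -24/17 6 8 S
3 15/13 15/13 -15/13 -15/13 6 9 S
4 24/25 24/25 -24/25 -24/25 6 10 S
5 30/37 30/37 -30/37 -30/37 6 11 S
6 120/173 120/173 -120/173 -120/173 6 12 S
final 6 13 S

n=0: pose=(6,6,S); sL=120/53, sR=120/53; mL=-120/53, mR=-120/53; mL+mR=-240/53 → advance -1; mR−mL=0 → turn +0·90°
n=1: pose=(6,7,S); sL=30/17, sR=30/17; mL=-30/17, mR=-30/17; mL+mR=-60/17 → advance -1; mR−mL=0 → turn +0·90°
n=2: pose=(6,8,S); sL=24/17, sR=24/17; mL=-24/17, mR=-24/17; mL+mR=-48/17 → advance -1; mR−mL=0 → turn +0·90°
n=3: pose=(6,9,S); sL=15/13, sR=15/13; mL=-15/13, mR=-15/13; mL+mR=-30/13 → advance -1; mR−mL=0 → turn +0·90°
n=4: pose=(6,10,S); sL=24/25, sR=24/25; mL=-24/25, mR=-24/25; mL+mR=-48/25 → advance -1; mR−mL=0 → turn +0·90°
n=5: pose=(6,11,S); sL=30/37, sR=30/37; mL=-30/37, mR=-30/37; mL+mR=-60/37 → advance -1; mR−mL=0 → turn +0·90°
n=6: pose=(6,12,S); sL=120/173, sR=120/173; mL=-120/173, mR=-120/173; mL+mR=-240/173 → advance -1; mR−mL=0 → turn +0·90°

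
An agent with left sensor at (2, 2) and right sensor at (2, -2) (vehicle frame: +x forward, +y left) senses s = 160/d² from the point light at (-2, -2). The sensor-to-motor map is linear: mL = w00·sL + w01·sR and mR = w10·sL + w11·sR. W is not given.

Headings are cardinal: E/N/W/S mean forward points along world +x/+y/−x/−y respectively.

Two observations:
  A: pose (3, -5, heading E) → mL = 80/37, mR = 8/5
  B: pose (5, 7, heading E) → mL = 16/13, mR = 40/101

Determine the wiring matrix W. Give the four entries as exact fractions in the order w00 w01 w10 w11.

0 1 1/2 0

obs A: pose=(3,-5,E) → sL=16/5, sR=80/37, mL=80/37, mR=8/5
obs B: pose=(5,7,E) → sL=80/101, sR=16/13, mL=16/13, mR=40/101
sensor matrix S = [[16/5, 80/37], [80/101, 16/13]]; det S = 540672/242905
solve [mL_A; mL_B] = S·[w00; w01] and [mR_A; mR_B] = S·[w10; w11]:
  w00 = 0, w01 = 1, w10 = 1/2, w11 = 0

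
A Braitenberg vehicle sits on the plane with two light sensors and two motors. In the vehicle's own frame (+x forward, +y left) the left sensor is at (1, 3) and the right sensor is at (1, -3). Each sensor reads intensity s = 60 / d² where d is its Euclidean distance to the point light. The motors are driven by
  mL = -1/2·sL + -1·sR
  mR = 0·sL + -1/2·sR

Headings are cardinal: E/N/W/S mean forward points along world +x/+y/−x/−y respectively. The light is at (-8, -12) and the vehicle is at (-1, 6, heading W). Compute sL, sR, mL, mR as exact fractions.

left sensor world pos  = (-2, 3); dL² = 261
right sensor world pos = (-2, 9); dR² = 477
sL = 60/261 = 20/87
sR = 60/477 = 20/159
mL = -1/2·sL + -1·sR = -370/1537
mR = 0·sL + -1/2·sR = -10/159

20/87 20/159 -370/1537 -10/159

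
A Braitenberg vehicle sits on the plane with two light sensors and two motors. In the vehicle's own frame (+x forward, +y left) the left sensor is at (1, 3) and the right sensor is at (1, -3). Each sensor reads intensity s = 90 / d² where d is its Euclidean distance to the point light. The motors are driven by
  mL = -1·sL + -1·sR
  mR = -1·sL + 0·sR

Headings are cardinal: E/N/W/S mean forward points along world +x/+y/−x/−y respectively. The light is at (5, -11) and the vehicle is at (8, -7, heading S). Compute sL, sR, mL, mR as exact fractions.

left sensor world pos  = (11, -8); dL² = 45
right sensor world pos = (5, -8); dR² = 9
sL = 90/45 = 2
sR = 90/9 = 10
mL = -1·sL + -1·sR = -12
mR = -1·sL + 0·sR = -2

2 10 -12 -2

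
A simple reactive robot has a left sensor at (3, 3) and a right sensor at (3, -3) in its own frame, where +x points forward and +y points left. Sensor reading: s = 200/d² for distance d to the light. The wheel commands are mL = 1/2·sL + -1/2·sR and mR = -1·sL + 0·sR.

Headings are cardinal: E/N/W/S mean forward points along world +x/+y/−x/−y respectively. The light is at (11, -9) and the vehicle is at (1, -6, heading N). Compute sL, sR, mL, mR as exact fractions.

left sensor world pos  = (-2, -3); dL² = 205
right sensor world pos = (4, -3); dR² = 85
sL = 200/205 = 40/41
sR = 200/85 = 40/17
mL = 1/2·sL + -1/2·sR = -480/697
mR = -1·sL + 0·sR = -40/41

40/41 40/17 -480/697 -40/41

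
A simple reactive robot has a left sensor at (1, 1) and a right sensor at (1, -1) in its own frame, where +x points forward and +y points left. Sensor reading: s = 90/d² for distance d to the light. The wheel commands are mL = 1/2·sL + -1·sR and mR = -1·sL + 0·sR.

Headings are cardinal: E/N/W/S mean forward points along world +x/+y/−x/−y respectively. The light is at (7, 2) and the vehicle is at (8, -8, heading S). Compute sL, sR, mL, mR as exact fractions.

left sensor world pos  = (9, -9); dL² = 125
right sensor world pos = (7, -9); dR² = 121
sL = 90/125 = 18/25
sR = 90/121 = 90/121
mL = 1/2·sL + -1·sR = -1161/3025
mR = -1·sL + 0·sR = -18/25

18/25 90/121 -1161/3025 -18/25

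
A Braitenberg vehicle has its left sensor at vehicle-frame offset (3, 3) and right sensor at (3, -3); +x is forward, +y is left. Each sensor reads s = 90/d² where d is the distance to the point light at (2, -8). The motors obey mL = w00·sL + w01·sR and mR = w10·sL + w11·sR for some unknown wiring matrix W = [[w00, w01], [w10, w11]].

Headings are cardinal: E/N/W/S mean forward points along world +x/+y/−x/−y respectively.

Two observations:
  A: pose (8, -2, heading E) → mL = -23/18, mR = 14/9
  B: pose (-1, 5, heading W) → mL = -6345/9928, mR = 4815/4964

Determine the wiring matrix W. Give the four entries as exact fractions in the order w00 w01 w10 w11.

obs A: pose=(8,-2,E) → sL=5/9, sR=1, mL=-23/18, mR=14/9
obs B: pose=(-1,5,W) → sL=45/68, sR=45/146, mL=-6345/9928, mR=4815/4964
sensor matrix S = [[5/9, 1], [45/68, 45/146]]; det S = -2435/4964
solve [mL_A; mL_B] = S·[w00; w01] and [mR_A; mR_B] = S·[w10; w11]:
  w00 = -1/2, w01 = -1, w10 = 1, w11 = 1

-1/2 -1 1 1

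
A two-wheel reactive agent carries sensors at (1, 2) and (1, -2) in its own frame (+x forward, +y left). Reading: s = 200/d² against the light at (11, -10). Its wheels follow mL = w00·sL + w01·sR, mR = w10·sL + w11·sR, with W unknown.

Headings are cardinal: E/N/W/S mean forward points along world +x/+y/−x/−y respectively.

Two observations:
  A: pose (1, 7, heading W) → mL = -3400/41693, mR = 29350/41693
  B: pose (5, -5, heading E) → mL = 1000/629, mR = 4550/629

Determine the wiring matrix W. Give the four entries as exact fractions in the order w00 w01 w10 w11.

-1/2 1/2 1/2 1

obs A: pose=(1,7,W) → sL=100/173, sR=100/241, mL=-3400/41693, mR=29350/41693
obs B: pose=(5,-5,E) → sL=100/37, sR=100/17, mL=1000/629, mR=4550/629
sensor matrix S = [[100/173, 100/241], [100/37, 100/17]]; det S = 59760000/26224897
solve [mL_A; mL_B] = S·[w00; w01] and [mR_A; mR_B] = S·[w10; w11]:
  w00 = -1/2, w01 = 1/2, w10 = 1/2, w11 = 1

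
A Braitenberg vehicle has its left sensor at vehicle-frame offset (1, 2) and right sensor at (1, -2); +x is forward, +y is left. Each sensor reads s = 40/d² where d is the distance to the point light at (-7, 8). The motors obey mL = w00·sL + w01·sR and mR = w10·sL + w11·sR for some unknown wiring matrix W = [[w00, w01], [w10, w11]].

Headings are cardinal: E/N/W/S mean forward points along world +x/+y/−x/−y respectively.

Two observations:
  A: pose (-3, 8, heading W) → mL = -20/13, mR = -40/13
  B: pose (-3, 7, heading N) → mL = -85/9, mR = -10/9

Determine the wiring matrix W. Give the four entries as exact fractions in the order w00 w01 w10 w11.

-1 1/2 0 -1

obs A: pose=(-3,8,W) → sL=40/13, sR=40/13, mL=-20/13, mR=-40/13
obs B: pose=(-3,7,N) → sL=10, sR=10/9, mL=-85/9, mR=-10/9
sensor matrix S = [[40/13, 40/13], [10, 10/9]]; det S = -3200/117
solve [mL_A; mL_B] = S·[w00; w01] and [mR_A; mR_B] = S·[w10; w11]:
  w00 = -1, w01 = 1/2, w10 = 0, w11 = -1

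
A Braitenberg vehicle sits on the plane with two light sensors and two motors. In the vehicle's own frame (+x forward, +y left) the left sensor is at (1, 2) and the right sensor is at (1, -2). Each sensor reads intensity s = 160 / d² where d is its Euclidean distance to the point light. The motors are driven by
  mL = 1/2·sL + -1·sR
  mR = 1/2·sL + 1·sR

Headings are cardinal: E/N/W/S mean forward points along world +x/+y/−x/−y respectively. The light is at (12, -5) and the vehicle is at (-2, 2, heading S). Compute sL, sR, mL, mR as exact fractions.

8/9 40/73 -68/657 652/657

left sensor world pos  = (0, 1); dL² = 180
right sensor world pos = (-4, 1); dR² = 292
sL = 160/180 = 8/9
sR = 160/292 = 40/73
mL = 1/2·sL + -1·sR = -68/657
mR = 1/2·sL + 1·sR = 652/657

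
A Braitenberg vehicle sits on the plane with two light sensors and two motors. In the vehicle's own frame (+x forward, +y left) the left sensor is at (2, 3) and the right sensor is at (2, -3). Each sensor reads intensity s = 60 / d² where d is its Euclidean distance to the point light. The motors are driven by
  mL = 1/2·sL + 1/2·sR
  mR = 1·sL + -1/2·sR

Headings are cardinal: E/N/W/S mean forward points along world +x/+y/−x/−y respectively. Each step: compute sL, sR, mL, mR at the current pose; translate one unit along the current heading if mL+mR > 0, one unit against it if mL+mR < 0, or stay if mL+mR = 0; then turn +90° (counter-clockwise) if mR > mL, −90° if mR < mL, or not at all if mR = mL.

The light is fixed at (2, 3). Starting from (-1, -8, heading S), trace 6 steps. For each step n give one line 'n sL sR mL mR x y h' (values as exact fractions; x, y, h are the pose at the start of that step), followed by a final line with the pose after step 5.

n=0: pose=(-1,-8,S); sL=60/169, sR=12/41; mL=2244/6929, mR=1446/6929; mL+mR=90/169 → advance +1; mR−mL=-798/6929 → turn -1·90°
n=1: pose=(-1,-9,W); sL=6/25, sR=30/53; mL=534/1325, mR=-57/1325; mL+mR=9/25 → advance +1; mR−mL=-591/1325 → turn -1·90°
n=2: pose=(-2,-9,N); sL=60/149, sR=60/101; mL=7500/15049, mR=1590/15049; mL+mR=90/149 → advance +1; mR−mL=-5910/15049 → turn -1·90°
n=3: pose=(-2,-8,E); sL=15/17, sR=3/10; mL=201/340, mR=249/340; mL+mR=45/34 → advance +1; mR−mL=12/85 → turn +1·90°
n=4: pose=(-1,-8,N); sL=20/39, sR=20/27; mL=220/351, mR=50/351; mL+mR=10/13 → advance +1; mR−mL=-170/351 → turn -1·90°
n=5: pose=(-1,-7,E); sL=6/5, sR=6/17; mL=66/85, mR=87/85; mL+mR=9/5 → advance +1; mR−mL=21/85 → turn +1·90°

0 60/169 12/41 2244/6929 1446/6929 -1 -8 S
1 6/25 30/53 534/1325 -57/1325 -1 -9 W
2 60/149 60/101 7500/15049 1590/15049 -2 -9 N
3 15/17 3/10 201/340 249/340 -2 -8 E
4 20/39 20/27 220/351 50/351 -1 -8 N
5 6/5 6/17 66/85 87/85 -1 -7 E
final 0 -7 N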